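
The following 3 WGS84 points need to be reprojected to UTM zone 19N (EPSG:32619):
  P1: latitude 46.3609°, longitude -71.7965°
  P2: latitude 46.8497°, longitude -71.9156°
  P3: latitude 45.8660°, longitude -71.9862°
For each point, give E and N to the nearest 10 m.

P1: E 284880 m, N 5137950 m; P2: E 277730 m, N 5192590 m; P3: E 268220 m, N 5083500 m

UTM zone 19N: λ₀ = -69°, k₀ = 0.9996.
P1 (46.3609°, -71.7965°) → (284876.651, 5137948.057) m.
P2 (46.8497°, -71.9156°) → (277725.090, 5192589.759) m.
P3 (45.8660°, -71.9862°) → (268217.129, 5083496.387) m.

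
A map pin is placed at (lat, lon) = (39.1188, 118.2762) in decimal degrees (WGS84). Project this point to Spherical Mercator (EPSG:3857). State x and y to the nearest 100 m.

x 13166400 m, y 4738700 m

Web Mercator is spherical with R = a = 6378137 m.
x = R·λ = 6378137 × 2.064309117 = 13166446.357 m.
y = R·ln tan(π/4 + φ/2) = 6378137 × 0.742960361 = 4738702.968 m.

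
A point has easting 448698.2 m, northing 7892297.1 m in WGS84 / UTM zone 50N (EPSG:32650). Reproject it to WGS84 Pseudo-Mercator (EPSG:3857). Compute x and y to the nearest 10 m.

x 12866170 m, y 11446250 m

Unproject from UTM 50N (λ₀ = 117°) → φ = 71.12820019°, λ = 115.57879939°.
Web Mercator (R = 6378137 m): x = 12866173.095 m, y = 11446249.932 m.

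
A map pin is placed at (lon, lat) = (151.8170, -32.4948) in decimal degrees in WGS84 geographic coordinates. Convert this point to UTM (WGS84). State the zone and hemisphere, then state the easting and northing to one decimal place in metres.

Zone 56S: E 388860.2 m, N 6404100.9 m

Longitude 151.8170° lies in the 6° band [150°, 156°), giving zone 56; latitude is south of the equator, so 56S.
Zone 56 central meridian λ₀ = 6×56 − 183 = 153°; Δλ = -1.1830°.
Transverse Mercator on WGS84 with k₀ = 0.9996 gives E = 388860.203 m, N = 6404100.868 m.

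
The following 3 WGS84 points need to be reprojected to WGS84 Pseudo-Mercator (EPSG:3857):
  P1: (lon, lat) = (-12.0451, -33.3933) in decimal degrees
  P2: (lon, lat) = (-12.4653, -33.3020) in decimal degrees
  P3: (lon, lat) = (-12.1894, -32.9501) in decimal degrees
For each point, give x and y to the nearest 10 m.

Web Mercator: x = R·λ, y = R·ln tan(π/4+φ/2), R = 6378137 m.
P1 (-33.3933°, -12.0451°) → (-1340854.399, -3947625.077) m.
P2 (-33.3020°, -12.4653°) → (-1387630.849, -3935458.361) m.
P3 (-32.9501°, -12.1894°) → (-1356917.801, -3888682.444) m.

P1: x -1340850 m, y -3947630 m; P2: x -1387630 m, y -3935460 m; P3: x -1356920 m, y -3888680 m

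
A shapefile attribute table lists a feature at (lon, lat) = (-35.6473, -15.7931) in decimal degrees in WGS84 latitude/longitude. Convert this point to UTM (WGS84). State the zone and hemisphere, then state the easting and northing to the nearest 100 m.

Longitude -35.6473° lies in the 6° band [-36°, -30°), giving zone 25; latitude is south of the equator, so 25S.
Zone 25 central meridian λ₀ = 6×25 − 183 = -33°; Δλ = -2.6473°.
Transverse Mercator on WGS84 with k₀ = 0.9996 gives E = 216385.031 m, N = 8252166.366 m.

Zone 25S: E 216400 m, N 8252200 m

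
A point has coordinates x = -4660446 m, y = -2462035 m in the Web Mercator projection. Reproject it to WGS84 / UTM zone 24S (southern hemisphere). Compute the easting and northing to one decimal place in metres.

E 203281.6 m, N 7610131.8 m

Web Mercator inverse (R = 6378137 m) → φ = -21.58719804°, λ = -41.86549873°.
UTM 24S forward: E = 203281.608 m, N = 7610131.846 m.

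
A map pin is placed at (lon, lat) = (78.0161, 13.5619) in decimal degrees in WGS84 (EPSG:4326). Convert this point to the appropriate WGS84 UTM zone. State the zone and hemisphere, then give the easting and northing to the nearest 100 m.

Zone 44N: E 177000 m, N 1501200 m

Longitude 78.0161° lies in the 6° band [78°, 84°), giving zone 44; latitude is north of the equator, so 44N.
Zone 44 central meridian λ₀ = 6×44 − 183 = 81°; Δλ = -2.9839°.
Transverse Mercator on WGS84 with k₀ = 0.9996 gives E = 177034.417 m, N = 1501248.867 m.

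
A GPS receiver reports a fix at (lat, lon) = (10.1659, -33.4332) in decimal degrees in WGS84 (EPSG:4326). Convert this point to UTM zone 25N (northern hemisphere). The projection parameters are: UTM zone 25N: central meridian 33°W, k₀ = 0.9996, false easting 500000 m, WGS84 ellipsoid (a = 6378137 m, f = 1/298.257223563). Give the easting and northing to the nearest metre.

E 452547 m, N 1123787 m

Zone 25 central meridian λ₀ = 6×25 − 183 = -33°; Δλ = -0.4332°.
Transverse Mercator on WGS84 with k₀ = 0.9996 gives E = 452547.079 m, N = 1123786.734 m.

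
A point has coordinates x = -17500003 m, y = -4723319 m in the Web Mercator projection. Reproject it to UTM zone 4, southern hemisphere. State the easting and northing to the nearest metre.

E 655395 m, N 5680415 m

Web Mercator inverse (R = 6378137 m) → φ = -39.01150012°, λ = -157.20520167°.
UTM 4S forward: E = 655394.906 m, N = 5680414.884 m.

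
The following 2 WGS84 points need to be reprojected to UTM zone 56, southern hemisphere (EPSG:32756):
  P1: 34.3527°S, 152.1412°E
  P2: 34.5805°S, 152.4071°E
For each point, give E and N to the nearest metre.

P1: E 421020 m, N 6198402 m; P2: E 445622 m, N 6173317 m

UTM zone 56S: λ₀ = 153°, k₀ = 0.9996.
P1 (-34.3527°, 152.1412°) → (421019.881, 6198402.199) m.
P2 (-34.5805°, 152.4071°) → (445621.881, 6173316.593) m.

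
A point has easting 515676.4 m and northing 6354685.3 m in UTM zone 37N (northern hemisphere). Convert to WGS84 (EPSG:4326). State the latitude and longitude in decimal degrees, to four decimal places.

lat 57.3348°, lon 39.2604°

Zone 37N: λ₀ = 39°, k₀ = 0.9996, false easting 500000 m.
Meridian distance M = (N − FN)/k₀ = 6357228.2 m.
Inverse transverse Mercator on WGS84 gives φ = 57.33480014°, λ = 39.26040002°.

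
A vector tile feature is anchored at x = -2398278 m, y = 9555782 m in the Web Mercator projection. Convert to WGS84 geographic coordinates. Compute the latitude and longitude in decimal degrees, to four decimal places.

lat 64.7996°, lon -21.5441°

R = 6378137 m. λ = x/R = -21.54409783°.
φ = 2·arctan(exp(y/R)) − 90° = 2·arctan(4.47367) − 90° = 64.79959941°.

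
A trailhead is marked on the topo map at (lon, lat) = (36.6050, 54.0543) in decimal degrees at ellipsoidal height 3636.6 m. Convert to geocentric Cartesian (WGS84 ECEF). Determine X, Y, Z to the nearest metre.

X 3013950 m, Y 2238765 m, Z 5143238 m

WGS84: a = 6378137 m, e² = 0.006694380; N(φ) = a/√(1−e²sin²φ) = 6392175.444 m.
X = (N+h)·cosφ·cosλ = 3013949.563 m; Y = (N+h)·cosφ·sinλ = 2238764.595 m; Z = (N(1−e²)+h)·sinφ = 5143238.118 m.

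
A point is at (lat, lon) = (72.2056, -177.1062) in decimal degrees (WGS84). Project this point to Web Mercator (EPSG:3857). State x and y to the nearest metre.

Web Mercator is spherical with R = a = 6378137 m.
x = R·λ = 6378137 × -3.091086316 = -19715372.000 m.
y = R·ln tan(π/4 + φ/2) = 6378137 × 1.854406955 = 11827661.614 m.

x -19715372 m, y 11827662 m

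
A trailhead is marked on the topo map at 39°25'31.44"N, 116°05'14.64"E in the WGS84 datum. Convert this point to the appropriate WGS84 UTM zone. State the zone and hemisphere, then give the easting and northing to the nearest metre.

Zone 50N: E 421451 m, N 4364383 m

Longitude 116.0874° lies in the 6° band [114°, 120°), giving zone 50; latitude is north of the equator, so 50N.
Zone 50 central meridian λ₀ = 6×50 − 183 = 117°; Δλ = -0.9126°.
Transverse Mercator on WGS84 with k₀ = 0.9996 gives E = 421451.090 m, N = 4364382.700 m.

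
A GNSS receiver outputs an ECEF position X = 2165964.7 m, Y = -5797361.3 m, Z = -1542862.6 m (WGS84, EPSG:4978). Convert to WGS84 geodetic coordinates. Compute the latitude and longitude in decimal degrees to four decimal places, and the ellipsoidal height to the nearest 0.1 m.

λ = atan2(Y, X) = -69.51370024°; p = √(X²+Y²) = 6188764.1 m.
Bowring's method on WGS84 (a = 6378137 m, b = 6356752.314 m) gives φ = -14.08910053°, h = 1303.861 m.

lat -14.0891°, lon -69.5137°, h 1303.9 m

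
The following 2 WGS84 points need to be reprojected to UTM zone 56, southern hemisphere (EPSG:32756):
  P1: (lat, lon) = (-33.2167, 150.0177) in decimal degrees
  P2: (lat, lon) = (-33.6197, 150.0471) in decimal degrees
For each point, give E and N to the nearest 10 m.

P1: E 222040 m, N 6320720 m; P2: E 226050 m, N 6276100 m

UTM zone 56S: λ₀ = 153°, k₀ = 0.9996.
P1 (-33.2167°, 150.0177°) → (222038.426, 6320724.204) m.
P2 (-33.6197°, 150.0471°) → (226049.597, 6276098.907) m.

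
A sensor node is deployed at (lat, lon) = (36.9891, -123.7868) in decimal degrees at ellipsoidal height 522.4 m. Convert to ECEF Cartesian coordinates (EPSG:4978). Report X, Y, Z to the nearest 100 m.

WGS84: a = 6378137 m, e² = 0.006694380; N(φ) = a/√(1−e²sin²φ) = 6385879.321 m.
X = (N+h)·cosφ·cosλ = -2836764.197 m; Y = (N+h)·cosφ·sinλ = -4239620.343 m; Z = (N(1−e²)+h)·sinφ = 3816741.326 m.

X -2836800 m, Y -4239600 m, Z 3816700 m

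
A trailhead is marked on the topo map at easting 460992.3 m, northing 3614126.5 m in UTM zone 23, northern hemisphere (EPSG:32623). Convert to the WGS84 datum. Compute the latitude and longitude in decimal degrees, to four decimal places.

Zone 23N: λ₀ = -45°, k₀ = 0.9996, false easting 500000 m.
Meridian distance M = (N − FN)/k₀ = 3615572.7 m.
Inverse transverse Mercator on WGS84 gives φ = 32.66410028°, λ = -45.41599984°.

lat 32.6641°, lon -45.4160°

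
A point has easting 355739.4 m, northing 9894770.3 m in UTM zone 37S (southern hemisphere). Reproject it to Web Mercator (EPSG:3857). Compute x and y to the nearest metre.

x 4197134 m, y -105959 m

Unproject from UTM 37S (λ₀ = 39°) → φ = -0.95179990°, λ = 37.70350004°.
Web Mercator (R = 6378137 m): x = 4197134.426 m, y = -105958.754 m.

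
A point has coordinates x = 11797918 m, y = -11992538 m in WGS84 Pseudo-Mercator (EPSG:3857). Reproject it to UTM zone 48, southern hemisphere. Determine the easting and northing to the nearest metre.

Web Mercator inverse (R = 6378137 m) → φ = -72.65270091°, λ = 105.98250060°.
UTM 48S forward: E = 532696.025 m, N = 1937994.161 m.

E 532696 m, N 1937994 m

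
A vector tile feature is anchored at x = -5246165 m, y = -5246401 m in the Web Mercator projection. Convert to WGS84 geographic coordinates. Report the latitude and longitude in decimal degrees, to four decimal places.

R = 6378137 m. λ = x/R = -47.12710203°.
φ = 2·arctan(exp(y/R)) − 90° = 2·arctan(0.43931) − 90° = -42.56769893°.

lat -42.5677°, lon -47.1271°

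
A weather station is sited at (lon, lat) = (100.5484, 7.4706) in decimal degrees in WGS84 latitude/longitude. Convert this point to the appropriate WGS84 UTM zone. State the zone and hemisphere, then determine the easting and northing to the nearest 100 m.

Longitude 100.5484° lies in the 6° band [96°, 102°), giving zone 47; latitude is north of the equator, so 47N.
Zone 47 central meridian λ₀ = 6×47 − 183 = 99°; Δλ = +1.5484°.
Transverse Mercator on WGS84 with k₀ = 0.9996 gives E = 670865.534 m, N = 826072.833 m.

Zone 47N: E 670900 m, N 826100 m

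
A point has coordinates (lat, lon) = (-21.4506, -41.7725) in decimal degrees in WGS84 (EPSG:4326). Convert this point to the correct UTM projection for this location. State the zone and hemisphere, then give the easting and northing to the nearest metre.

Longitude -41.7725° lies in the 6° band [-42°, -36°), giving zone 24; latitude is south of the equator, so 24S.
Zone 24 central meridian λ₀ = 6×24 − 183 = -39°; Δλ = -2.7725°.
Transverse Mercator on WGS84 with k₀ = 0.9996 gives E = 212648.316 m, N = 7625438.051 m.

Zone 24S: E 212648 m, N 7625438 m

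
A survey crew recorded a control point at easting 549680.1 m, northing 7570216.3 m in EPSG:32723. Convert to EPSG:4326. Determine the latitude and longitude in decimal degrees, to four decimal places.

Zone 23S: λ₀ = -45°, k₀ = 0.9996, false easting 500000 m, false northing 10000000 m.
Meridian distance M = (N − FN)/k₀ = -2430756.0 m.
Inverse transverse Mercator on WGS84 gives φ = -21.97180023°, λ = -44.51880008°.

lat -21.9718°, lon -44.5188°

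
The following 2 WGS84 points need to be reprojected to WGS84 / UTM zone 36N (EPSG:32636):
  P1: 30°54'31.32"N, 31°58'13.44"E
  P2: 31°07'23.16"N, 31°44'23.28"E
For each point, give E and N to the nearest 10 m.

P1: E 401610 m, N 3419940 m; P2: E 379840 m, N 3443930 m

UTM zone 36N: λ₀ = 33°, k₀ = 0.9996.
P1 (30.9087°, 31.9704°) → (401612.102, 3419937.794) m.
P2 (31.1231°, 31.7398°) → (379843.946, 3443927.705) m.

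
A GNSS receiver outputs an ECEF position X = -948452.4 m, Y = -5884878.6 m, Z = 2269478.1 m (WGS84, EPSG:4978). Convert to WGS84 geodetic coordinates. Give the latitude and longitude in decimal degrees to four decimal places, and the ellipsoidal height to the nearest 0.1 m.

λ = atan2(Y, X) = -99.15549978°; p = √(X²+Y²) = 5960818.6 m.
Bowring's method on WGS84 (a = 6378137 m, b = 6356752.314 m) gives φ = 20.97169986°, h = 2817.905 m.

lat 20.9717°, lon -99.1555°, h 2817.9 m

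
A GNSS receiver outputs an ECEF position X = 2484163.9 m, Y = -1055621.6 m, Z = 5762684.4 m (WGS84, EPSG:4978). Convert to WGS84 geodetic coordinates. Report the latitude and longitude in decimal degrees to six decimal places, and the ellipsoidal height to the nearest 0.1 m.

lat 65.049800°, lon -23.022600°, h 2900.9 m

λ = atan2(Y, X) = -23.02259953°; p = √(X²+Y²) = 2699149.4 m.
Bowring's method on WGS84 (a = 6378137 m, b = 6356752.314 m) gives φ = 65.04980018°, h = 2900.943 m.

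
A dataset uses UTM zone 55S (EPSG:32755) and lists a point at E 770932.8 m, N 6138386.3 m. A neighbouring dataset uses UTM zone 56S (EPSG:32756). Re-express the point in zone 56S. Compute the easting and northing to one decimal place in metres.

UTM 55S → geographic: φ = -34.86080029°, λ = 149.96360015°.
UTM 56S (λ₀ = 153°) forward: E = 222409.690 m, N = 6138186.869 m.

E 222409.7 m, N 6138186.9 m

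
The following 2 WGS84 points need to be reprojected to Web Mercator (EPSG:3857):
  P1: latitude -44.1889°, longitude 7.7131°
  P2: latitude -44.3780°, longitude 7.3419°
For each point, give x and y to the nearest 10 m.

P1: x 858620 m, y -5494720 m; P2: x 817300 m, y -5524130 m

Web Mercator: x = R·λ, y = R·ln tan(π/4+φ/2), R = 6378137 m.
P1 (-44.1889°, 7.7131°) → (858618.364, -5494721.581) m.
P2 (-44.3780°, 7.3419°) → (817296.569, -5524126.117) m.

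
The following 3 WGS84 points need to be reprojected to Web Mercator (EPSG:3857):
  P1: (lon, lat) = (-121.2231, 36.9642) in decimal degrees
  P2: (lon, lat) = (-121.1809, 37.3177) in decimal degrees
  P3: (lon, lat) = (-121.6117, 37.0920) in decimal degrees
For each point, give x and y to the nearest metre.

Web Mercator: x = R·λ, y = R·ln tan(π/4+φ/2), R = 6378137 m.
P1 (36.9642°, -121.2231°) → (-13494493.764, 4434117.903) m.
P2 (37.3177°, -121.1809°) → (-13489796.082, 4483483.073) m.
P3 (37.0920°, -121.6117°) → (-13537752.519, 4451938.171) m.

P1: x -13494494 m, y 4434118 m; P2: x -13489796 m, y 4483483 m; P3: x -13537753 m, y 4451938 m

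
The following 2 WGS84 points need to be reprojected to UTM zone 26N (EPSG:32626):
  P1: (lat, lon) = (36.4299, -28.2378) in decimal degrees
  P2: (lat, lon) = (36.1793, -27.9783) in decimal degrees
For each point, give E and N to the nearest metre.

P1: E 389046 m, N 4032344 m; P2: E 412027 m, N 4004279 m

UTM zone 26N: λ₀ = -27°, k₀ = 0.9996.
P1 (36.4299°, -28.2378°) → (389046.088, 4032344.146) m.
P2 (36.1793°, -27.9783°) → (412026.861, 4004279.123) m.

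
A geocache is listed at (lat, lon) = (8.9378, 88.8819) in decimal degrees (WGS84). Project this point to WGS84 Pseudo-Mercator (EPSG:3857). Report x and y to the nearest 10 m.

Web Mercator is spherical with R = a = 6378137 m.
x = R·λ = 6378137 × 1.551281800 = 9894287.849 m.
y = R·ln tan(π/4 + φ/2) = 6378137 × 0.156630578 = 999011.282 m.

x 9894290 m, y 999010 m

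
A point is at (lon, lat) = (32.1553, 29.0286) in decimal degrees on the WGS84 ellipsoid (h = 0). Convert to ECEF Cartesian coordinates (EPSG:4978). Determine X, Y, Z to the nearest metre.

X 4725177 m, Y 2970457 m, Z 3076673 m

WGS84: a = 6378137 m, e² = 0.006694380; N(φ) = a/√(1−e²sin²φ) = 6383169.829 m.
X = (N+h)·cosφ·cosλ = 4725177.392 m; Y = (N+h)·cosφ·sinλ = 2970457.236 m; Z = (N(1−e²)+h)·sinφ = 3076673.282 m.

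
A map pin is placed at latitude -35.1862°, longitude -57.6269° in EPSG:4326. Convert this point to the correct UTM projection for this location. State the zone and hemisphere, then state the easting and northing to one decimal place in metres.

Zone 21S: E 442923.8 m, N 6106127.8 m

Longitude -57.6269° lies in the 6° band [-60°, -54°), giving zone 21; latitude is south of the equator, so 21S.
Zone 21 central meridian λ₀ = 6×21 − 183 = -57°; Δλ = -0.6269°.
Transverse Mercator on WGS84 with k₀ = 0.9996 gives E = 442923.842 m, N = 6106127.813 m.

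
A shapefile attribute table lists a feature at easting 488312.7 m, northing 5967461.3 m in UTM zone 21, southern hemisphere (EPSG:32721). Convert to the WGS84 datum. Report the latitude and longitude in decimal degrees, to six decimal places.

lat -36.438000°, lon -57.130400°

Zone 21S: λ₀ = -57°, k₀ = 0.9996, false easting 500000 m, false northing 10000000 m.
Meridian distance M = (N − FN)/k₀ = -4034152.4 m.
Inverse transverse Mercator on WGS84 gives φ = -36.43799968°, λ = -57.13039986°.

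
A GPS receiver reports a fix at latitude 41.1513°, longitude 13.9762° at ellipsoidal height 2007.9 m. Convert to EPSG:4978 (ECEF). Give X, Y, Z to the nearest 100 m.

X 4668600 m, Y 1162000 m, Z 4176400 m

WGS84: a = 6378137 m, e² = 0.006694380; N(φ) = a/√(1−e²sin²φ) = 6387401.822 m.
X = (N+h)·cosφ·cosλ = 4668636.581 m; Y = (N+h)·cosφ·sinλ = 1161962.195 m; Z = (N(1−e²)+h)·sinφ = 4176411.071 m.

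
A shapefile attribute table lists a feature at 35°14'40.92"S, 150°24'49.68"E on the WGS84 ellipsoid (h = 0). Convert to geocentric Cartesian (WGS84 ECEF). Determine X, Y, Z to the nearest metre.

WGS84: a = 6378137 m, e² = 0.006694380; N(φ) = a/√(1−e²sin²φ) = 6385258.271 m.
X = (N+h)·cosφ·cosλ = -4534869.481 m; Y = (N+h)·cosφ·sinλ = 2574719.881 m; Z = (N(1−e²)+h)·sinφ = -3660071.691 m.

X -4534869 m, Y 2574720 m, Z -3660072 m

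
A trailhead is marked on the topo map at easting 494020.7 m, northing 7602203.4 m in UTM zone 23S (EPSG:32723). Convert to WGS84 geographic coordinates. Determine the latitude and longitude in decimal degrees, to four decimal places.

Zone 23S: λ₀ = -45°, k₀ = 0.9996, false easting 500000 m, false northing 10000000 m.
Meridian distance M = (N − FN)/k₀ = -2398756.1 m.
Inverse transverse Mercator on WGS84 gives φ = -21.68349971°, λ = -45.05779987°.

lat -21.6835°, lon -45.0578°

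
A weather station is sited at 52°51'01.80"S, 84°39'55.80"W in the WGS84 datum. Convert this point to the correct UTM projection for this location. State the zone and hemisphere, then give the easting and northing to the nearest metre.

Zone 16S: E 657198 m, N 4141807 m

Longitude -84.6655° lies in the 6° band [-90°, -84°), giving zone 16; latitude is south of the equator, so 16S.
Zone 16 central meridian λ₀ = 6×16 − 183 = -87°; Δλ = +2.3345°.
Transverse Mercator on WGS84 with k₀ = 0.9996 gives E = 657198.043 m, N = 4141806.703 m.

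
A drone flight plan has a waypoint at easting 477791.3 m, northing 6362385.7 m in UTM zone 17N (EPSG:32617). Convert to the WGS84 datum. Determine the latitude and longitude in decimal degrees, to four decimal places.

lat 57.4037°, lon -81.3696°

Zone 17N: λ₀ = -81°, k₀ = 0.9996, false easting 500000 m.
Meridian distance M = (N − FN)/k₀ = 6364931.7 m.
Inverse transverse Mercator on WGS84 gives φ = 57.40369978°, λ = -81.36960046°.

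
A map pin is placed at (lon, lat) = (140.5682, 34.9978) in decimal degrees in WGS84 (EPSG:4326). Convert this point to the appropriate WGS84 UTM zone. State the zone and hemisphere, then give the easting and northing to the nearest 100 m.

Zone 54N: E 460600 m, N 3872900 m

Longitude 140.5682° lies in the 6° band [138°, 144°), giving zone 54; latitude is north of the equator, so 54N.
Zone 54 central meridian λ₀ = 6×54 − 183 = 141°; Δλ = -0.4318°.
Transverse Mercator on WGS84 with k₀ = 0.9996 gives E = 460596.352 m, N = 3872884.254 m.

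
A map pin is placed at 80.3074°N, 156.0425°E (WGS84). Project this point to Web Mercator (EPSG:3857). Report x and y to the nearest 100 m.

Web Mercator is spherical with R = a = 6378137 m.
x = R·λ = 6378137 × 2.723455398 = 17370571.642 m.
y = R·ln tan(π/4 + φ/2) = 6378137 × 2.467622637 = 15738835.244 m.

x 17370600 m, y 15738800 m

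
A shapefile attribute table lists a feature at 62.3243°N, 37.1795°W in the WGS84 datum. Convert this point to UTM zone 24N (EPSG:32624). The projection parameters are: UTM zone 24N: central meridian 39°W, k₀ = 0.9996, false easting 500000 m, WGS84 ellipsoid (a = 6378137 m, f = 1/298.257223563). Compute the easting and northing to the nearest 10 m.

E 594330 m, N 6911640 m

Zone 24 central meridian λ₀ = 6×24 − 183 = -39°; Δλ = +1.8205°.
Transverse Mercator on WGS84 with k₀ = 0.9996 gives E = 594328.748 m, N = 6911635.640 m.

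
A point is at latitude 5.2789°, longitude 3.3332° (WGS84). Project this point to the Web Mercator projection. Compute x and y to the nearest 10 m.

x 371050 m, y 588480 m

Web Mercator is spherical with R = a = 6378137 m.
x = R·λ = 6378137 × 0.058175315 = 371050.127 m.
y = R·ln tan(π/4 + φ/2) = 6378137 × 0.092264813 = 588477.619 m.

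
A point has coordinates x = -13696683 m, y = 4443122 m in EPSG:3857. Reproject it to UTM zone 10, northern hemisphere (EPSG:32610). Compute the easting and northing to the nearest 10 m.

Web Mercator inverse (R = 6378137 m) → φ = 37.02880074°, λ = -123.03939681°.
UTM 10N forward: E = 496495.950 m, N = 4098068.064 m.

E 496500 m, N 4098070 m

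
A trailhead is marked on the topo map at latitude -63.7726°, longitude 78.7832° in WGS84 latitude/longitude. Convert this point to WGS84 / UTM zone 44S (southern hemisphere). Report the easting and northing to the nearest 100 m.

Zone 44 central meridian λ₀ = 6×44 − 183 = 81°; Δλ = -2.2168°.
Transverse Mercator on WGS84 with k₀ = 0.9996 gives E = 390707.803 m, N = 2926428.304 m.

E 390700 m, N 2926400 m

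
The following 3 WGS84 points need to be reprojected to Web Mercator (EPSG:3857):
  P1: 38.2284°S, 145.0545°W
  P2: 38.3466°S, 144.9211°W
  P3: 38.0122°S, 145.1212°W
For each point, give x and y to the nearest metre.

Web Mercator: x = R·λ, y = R·ln tan(π/4+φ/2), R = 6378137 m.
P1 (-38.2284°, -145.0545°) → (-16147393.077, -4611741.508) m.
P2 (-38.3466°, -144.9211°) → (-16132543.057, -4628505.140) m.
P3 (-38.0122°, -145.1212°) → (-16154818.087, -4581149.407) m.

P1: x -16147393 m, y -4611742 m; P2: x -16132543 m, y -4628505 m; P3: x -16154818 m, y -4581149 m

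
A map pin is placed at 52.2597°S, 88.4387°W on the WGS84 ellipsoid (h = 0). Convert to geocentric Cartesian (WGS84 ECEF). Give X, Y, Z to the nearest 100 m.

X 106600 m, Y -3910700 m, Z -5020500 m

WGS84: a = 6378137 m, e² = 0.006694380; N(φ) = a/√(1−e²sin²φ) = 6391529.643 m.
X = (N+h)·cosφ·cosλ = 106592.192 m; Y = (N+h)·cosφ·sinλ = -3910696.859 m; Z = (N(1−e²)+h)·sinφ = -5020542.307 m.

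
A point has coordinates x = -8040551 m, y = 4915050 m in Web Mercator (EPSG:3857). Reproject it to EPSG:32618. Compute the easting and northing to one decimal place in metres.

E 735337.2 m, N 4468857.3 m

Web Mercator inverse (R = 6378137 m) → φ = 40.33709770°, λ = -72.22949856°.
UTM 18N forward: E = 735337.204 m, N = 4468857.330 m.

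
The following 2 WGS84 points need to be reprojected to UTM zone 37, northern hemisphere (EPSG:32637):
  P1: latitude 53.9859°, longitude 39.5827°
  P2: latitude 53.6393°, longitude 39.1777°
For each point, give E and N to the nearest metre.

UTM zone 37N: λ₀ = 39°, k₀ = 0.9996.
P1 (53.9859°, 39.5827°) → (538208.423, 5982110.050) m.
P2 (53.6393°, 39.1777°) → (511748.610, 5943405.891) m.

P1: E 538208 m, N 5982110 m; P2: E 511749 m, N 5943406 m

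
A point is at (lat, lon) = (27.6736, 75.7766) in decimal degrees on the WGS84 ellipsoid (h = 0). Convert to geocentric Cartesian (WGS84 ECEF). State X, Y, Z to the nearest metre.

X 1388865 m, Y 5479330 m, Z 2944520 m

WGS84: a = 6378137 m, e² = 0.006694380; N(φ) = a/√(1−e²sin²φ) = 6382746.915 m.
X = (N+h)·cosφ·cosλ = 1388864.874 m; Y = (N+h)·cosφ·sinλ = 5479329.631 m; Z = (N(1−e²)+h)·sinφ = 2944520.327 m.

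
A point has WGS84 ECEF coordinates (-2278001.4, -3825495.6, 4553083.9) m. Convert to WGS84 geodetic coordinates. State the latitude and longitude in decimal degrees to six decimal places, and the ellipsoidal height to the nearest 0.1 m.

lat 45.833000°, lon -120.772900°, h 1045.6 m

λ = atan2(Y, X) = -120.77290036°; p = √(X²+Y²) = 4452382.2 m.
Bowring's method on WGS84 (a = 6378137 m, b = 6356752.314 m) gives φ = 45.83300039°, h = 1045.593 m.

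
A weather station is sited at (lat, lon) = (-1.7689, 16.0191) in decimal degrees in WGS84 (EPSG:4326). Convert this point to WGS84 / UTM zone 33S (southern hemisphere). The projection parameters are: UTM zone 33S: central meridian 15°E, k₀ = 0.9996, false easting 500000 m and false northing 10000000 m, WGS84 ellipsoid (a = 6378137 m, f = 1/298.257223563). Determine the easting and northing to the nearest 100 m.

Zone 33 central meridian λ₀ = 6×33 − 183 = 15°; Δλ = +1.0191°.
Transverse Mercator on WGS84 with k₀ = 0.9996 gives E = 613352.643 m, N = 9804451.658 m.

E 613400 m, N 9804500 m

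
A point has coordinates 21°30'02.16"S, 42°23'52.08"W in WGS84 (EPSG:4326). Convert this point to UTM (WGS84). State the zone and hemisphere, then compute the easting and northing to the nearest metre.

Zone 23S: E 769600 m, N 7620203 m

Longitude -42.3978° lies in the 6° band [-48°, -42°), giving zone 23; latitude is south of the equator, so 23S.
Zone 23 central meridian λ₀ = 6×23 − 183 = -45°; Δλ = +2.6022°.
Transverse Mercator on WGS84 with k₀ = 0.9996 gives E = 769599.795 m, N = 7620203.028 m.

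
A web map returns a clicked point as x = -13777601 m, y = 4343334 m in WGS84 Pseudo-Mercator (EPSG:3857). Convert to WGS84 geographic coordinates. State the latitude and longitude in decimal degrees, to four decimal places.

lat 36.3098°, lon -123.7663°

R = 6378137 m. λ = x/R = -123.76629557°.
φ = 2·arctan(exp(y/R)) − 90° = 2·arctan(1.97580) − 90° = 36.30980338°.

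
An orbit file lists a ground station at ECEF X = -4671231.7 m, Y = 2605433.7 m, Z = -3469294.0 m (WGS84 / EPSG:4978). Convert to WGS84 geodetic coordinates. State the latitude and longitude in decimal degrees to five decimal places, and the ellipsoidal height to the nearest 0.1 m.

λ = atan2(Y, X) = 150.84889964°; p = √(X²+Y²) = 5348709.2 m.
Bowring's method on WGS84 (a = 6378137 m, b = 6356752.314 m) gives φ = -33.14419975°, h = 3536.963 m.

lat -33.14420°, lon 150.84890°, h 3537.0 m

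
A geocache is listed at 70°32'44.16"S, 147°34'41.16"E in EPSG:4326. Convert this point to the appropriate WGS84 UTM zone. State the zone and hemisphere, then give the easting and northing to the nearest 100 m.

Zone 55S: E 521500 m, N 2173200 m

Longitude 147.5781° lies in the 6° band [144°, 150°), giving zone 55; latitude is south of the equator, so 55S.
Zone 55 central meridian λ₀ = 6×55 − 183 = 147°; Δλ = +0.5781°.
Transverse Mercator on WGS84 with k₀ = 0.9996 gives E = 521488.640 m, N = 2173178.885 m.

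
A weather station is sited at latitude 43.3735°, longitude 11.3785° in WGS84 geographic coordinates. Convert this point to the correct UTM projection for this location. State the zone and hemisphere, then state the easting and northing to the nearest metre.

Longitude 11.3785° lies in the 6° band [6°, 12°), giving zone 32; latitude is north of the equator, so 32N.
Zone 32 central meridian λ₀ = 6×32 − 183 = 9°; Δλ = +2.3785°.
Transverse Mercator on WGS84 with k₀ = 0.9996 gives E = 692692.444 m, N = 4805040.234 m.

Zone 32N: E 692692 m, N 4805040 m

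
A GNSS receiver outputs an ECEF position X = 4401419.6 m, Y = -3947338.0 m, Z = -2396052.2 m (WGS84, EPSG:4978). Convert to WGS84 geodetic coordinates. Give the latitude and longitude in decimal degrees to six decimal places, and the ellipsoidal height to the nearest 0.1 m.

lat -22.195600°, lon -41.886800°, h 4159.2 m

λ = atan2(Y, X) = -41.88680021°; p = √(X²+Y²) = 5912188.4 m.
Bowring's method on WGS84 (a = 6378137 m, b = 6356752.314 m) gives φ = -22.19560015°, h = 4159.173 m.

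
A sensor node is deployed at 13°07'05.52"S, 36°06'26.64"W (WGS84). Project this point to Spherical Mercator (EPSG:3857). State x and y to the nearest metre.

x -4019457 m, y -1473240 m

Web Mercator is spherical with R = a = 6378137 m.
x = R·λ = 6378137 × -0.630193014 = -4019457.382 m.
y = R·ln tan(π/4 + φ/2) = 6378137 × -0.230982742 = -1473239.571 m.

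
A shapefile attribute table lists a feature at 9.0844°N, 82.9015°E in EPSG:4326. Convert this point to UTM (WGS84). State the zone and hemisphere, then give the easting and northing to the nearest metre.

Longitude 82.9015° lies in the 6° band [78°, 84°), giving zone 44; latitude is north of the equator, so 44N.
Zone 44 central meridian λ₀ = 6×44 − 183 = 81°; Δλ = +1.9015°.
Transverse Mercator on WGS84 with k₀ = 0.9996 gives E = 708989.477 m, N = 1004730.924 m.

Zone 44N: E 708989 m, N 1004731 m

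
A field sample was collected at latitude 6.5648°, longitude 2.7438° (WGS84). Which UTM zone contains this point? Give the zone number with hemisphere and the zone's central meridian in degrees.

Zone 31N, central meridian 3°

UTM zone = ⌊(λ + 180)/6⌋ + 1; 2.7438° ∈ [0°, 6°) → zone 31.
Hemisphere: N (φ ≥ 0).
Central meridian λ₀ = 6×31 − 183 = 3°.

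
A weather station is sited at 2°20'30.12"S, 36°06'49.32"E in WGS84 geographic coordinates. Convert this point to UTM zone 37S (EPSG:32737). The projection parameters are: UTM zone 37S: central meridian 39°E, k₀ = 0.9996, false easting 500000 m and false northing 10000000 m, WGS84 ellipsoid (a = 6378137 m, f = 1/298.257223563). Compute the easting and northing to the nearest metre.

E 178957 m, N 9740840 m

Zone 37 central meridian λ₀ = 6×37 − 183 = 39°; Δλ = -2.8863°.
Transverse Mercator on WGS84 with k₀ = 0.9996 gives E = 178957.213 m, N = 9740839.732 m.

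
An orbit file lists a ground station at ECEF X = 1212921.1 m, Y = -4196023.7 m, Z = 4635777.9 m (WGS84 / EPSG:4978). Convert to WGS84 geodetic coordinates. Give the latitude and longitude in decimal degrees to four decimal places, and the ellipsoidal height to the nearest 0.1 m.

λ = atan2(Y, X) = -73.87730042°; p = √(X²+Y²) = 4367813.2 m.
Bowring's method on WGS84 (a = 6378137 m, b = 6356752.314 m) gives φ = 46.89670019°, h = 2537.417 m.

lat 46.8967°, lon -73.8773°, h 2537.4 m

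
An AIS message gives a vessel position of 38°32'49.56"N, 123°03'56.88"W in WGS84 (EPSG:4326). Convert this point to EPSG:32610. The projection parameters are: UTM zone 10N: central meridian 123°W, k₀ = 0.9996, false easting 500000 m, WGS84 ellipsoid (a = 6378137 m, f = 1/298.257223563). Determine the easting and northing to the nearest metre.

E 494266 m, N 4266522 m

Zone 10 central meridian λ₀ = 6×10 − 183 = -123°; Δλ = -0.0658°.
Transverse Mercator on WGS84 with k₀ = 0.9996 gives E = 494266.118 m, N = 4266521.789 m.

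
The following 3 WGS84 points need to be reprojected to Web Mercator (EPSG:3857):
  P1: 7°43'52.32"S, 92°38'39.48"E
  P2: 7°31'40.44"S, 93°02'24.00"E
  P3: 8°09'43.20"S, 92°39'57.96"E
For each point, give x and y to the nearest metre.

Web Mercator: x = R·λ, y = R·ln tan(π/4+φ/2), R = 6378137 m.
P1 (-7.7312°, 92.6443°) → (10313116.301, -863256.851) m.
P2 (-7.5279°, 93.0400°) → (10357165.423, -840423.447) m.
P3 (-8.1620°, 92.6661°) → (10315543.066, -911678.380) m.

P1: x 10313116 m, y -863257 m; P2: x 10357165 m, y -840423 m; P3: x 10315543 m, y -911678 m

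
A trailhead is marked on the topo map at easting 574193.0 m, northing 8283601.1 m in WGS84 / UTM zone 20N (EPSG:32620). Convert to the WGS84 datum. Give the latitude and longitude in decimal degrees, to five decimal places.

Zone 20N: λ₀ = -63°, k₀ = 0.9996, false easting 500000 m.
Meridian distance M = (N − FN)/k₀ = 8286915.9 m.
Inverse transverse Mercator on WGS84 gives φ = 74.62739970°, λ = -60.49200107°.

lat 74.62740°, lon -60.49200°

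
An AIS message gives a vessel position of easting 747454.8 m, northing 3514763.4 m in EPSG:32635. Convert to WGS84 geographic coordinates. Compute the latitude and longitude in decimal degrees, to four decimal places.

Zone 35N: λ₀ = 27°, k₀ = 0.9996, false easting 500000 m.
Meridian distance M = (N − FN)/k₀ = 3516169.9 m.
Inverse transverse Mercator on WGS84 gives φ = 31.74160028°, λ = 29.61209999°.

lat 31.7416°, lon 29.6121°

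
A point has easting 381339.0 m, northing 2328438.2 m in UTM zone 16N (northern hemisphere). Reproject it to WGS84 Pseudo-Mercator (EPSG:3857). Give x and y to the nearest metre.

x -9811934 m, y 2398199 m

Unproject from UTM 16N (λ₀ = -87°) → φ = 21.05300001°, λ = -88.14209985°.
Web Mercator (R = 6378137 m): x = -9811933.673 m, y = 2398199.396 m.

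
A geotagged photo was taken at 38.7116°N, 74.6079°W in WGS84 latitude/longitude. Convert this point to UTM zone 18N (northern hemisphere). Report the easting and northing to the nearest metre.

Zone 18 central meridian λ₀ = 6×18 − 183 = -75°; Δλ = +0.3921°.
Transverse Mercator on WGS84 with k₀ = 0.9996 gives E = 534090.085 m, N = 4284846.269 m.

E 534090 m, N 4284846 m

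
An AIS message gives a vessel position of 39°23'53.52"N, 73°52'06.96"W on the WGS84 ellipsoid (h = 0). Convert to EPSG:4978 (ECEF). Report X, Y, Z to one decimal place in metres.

X 1371253.7 m, Y -4741066.4 m, Z 4026576.0 m

WGS84: a = 6378137 m, e² = 0.006694380; N(φ) = a/√(1−e²sin²φ) = 6386754.856 m.
X = (N+h)·cosφ·cosλ = 1371253.674 m; Y = (N+h)·cosφ·sinλ = -4741066.413 m; Z = (N(1−e²)+h)·sinφ = 4026576.044 m.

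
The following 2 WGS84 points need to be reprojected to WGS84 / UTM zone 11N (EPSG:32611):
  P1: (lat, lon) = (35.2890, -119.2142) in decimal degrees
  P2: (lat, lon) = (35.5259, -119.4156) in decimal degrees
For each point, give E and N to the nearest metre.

P1: E 298647 m, N 3907341 m; P2: E 280971 m, N 3934050 m

UTM zone 11N: λ₀ = -117°, k₀ = 0.9996.
P1 (35.2890°, -119.2142°) → (298646.747, 3907341.125) m.
P2 (35.5259°, -119.4156°) → (280970.846, 3934049.738) m.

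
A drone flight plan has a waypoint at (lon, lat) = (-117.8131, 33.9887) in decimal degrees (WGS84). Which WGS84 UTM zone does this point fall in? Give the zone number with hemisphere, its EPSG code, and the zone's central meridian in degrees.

Zone 11N (EPSG:32611), central meridian -117°

UTM zone = ⌊(λ + 180)/6⌋ + 1; -117.8131° ∈ [-120°, -114°) → zone 11.
Hemisphere: N (φ ≥ 0).
Central meridian λ₀ = 6×11 − 183 = -117°.
EPSG code: 32611.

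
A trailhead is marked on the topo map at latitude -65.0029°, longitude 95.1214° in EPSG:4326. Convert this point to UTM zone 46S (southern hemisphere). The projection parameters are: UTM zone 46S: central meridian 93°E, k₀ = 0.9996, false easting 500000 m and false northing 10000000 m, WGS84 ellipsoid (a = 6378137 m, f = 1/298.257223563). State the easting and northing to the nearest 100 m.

E 600000 m, N 2789500 m

Zone 46 central meridian λ₀ = 6×46 − 183 = 93°; Δλ = +2.1214°.
Transverse Mercator on WGS84 with k₀ = 0.9996 gives E = 600012.605 m, N = 2789543.886 m.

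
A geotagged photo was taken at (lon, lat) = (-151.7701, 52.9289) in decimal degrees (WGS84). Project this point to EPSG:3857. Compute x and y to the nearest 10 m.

x -16894970 m, y 6969860 m

Web Mercator is spherical with R = a = 6378137 m.
x = R·λ = 6378137 × -2.648887951 = -16894970.250 m.
y = R·ln tan(π/4 + φ/2) = 6378137 × 1.092773197 = 6969857.158 m.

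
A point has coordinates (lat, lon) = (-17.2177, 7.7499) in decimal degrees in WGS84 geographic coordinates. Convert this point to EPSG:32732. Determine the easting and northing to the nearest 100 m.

Zone 32 central meridian λ₀ = 6×32 − 183 = 9°; Δλ = -1.2501°.
Transverse Mercator on WGS84 with k₀ = 0.9996 gives E = 367081.137 m, N = 8095932.382 m.

E 367100 m, N 8095900 m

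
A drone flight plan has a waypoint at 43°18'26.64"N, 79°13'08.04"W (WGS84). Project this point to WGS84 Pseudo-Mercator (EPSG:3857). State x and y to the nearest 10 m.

x -8818610 m, y 5358880 m

Web Mercator is spherical with R = a = 6378137 m.
x = R·λ = 6378137 × -1.382630635 = -8818607.609 m.
y = R·ln tan(π/4 + φ/2) = 6378137 × 0.840195017 = 5358878.925 m.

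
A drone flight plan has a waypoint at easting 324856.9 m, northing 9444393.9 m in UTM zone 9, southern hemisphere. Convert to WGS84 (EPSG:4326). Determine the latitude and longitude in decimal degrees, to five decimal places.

Zone 9S: λ₀ = -129°, k₀ = 0.9996, false easting 500000 m, false northing 10000000 m.
Meridian distance M = (N − FN)/k₀ = -555828.4 m.
Inverse transverse Mercator on WGS84 gives φ = -5.02469981°, λ = -130.57979982°.

lat -5.02470°, lon -130.57980°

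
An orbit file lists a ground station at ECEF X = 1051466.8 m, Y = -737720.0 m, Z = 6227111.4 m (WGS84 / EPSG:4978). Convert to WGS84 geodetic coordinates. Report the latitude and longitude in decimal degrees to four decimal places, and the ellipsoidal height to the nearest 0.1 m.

λ = atan2(Y, X) = -35.05389741°; p = √(X²+Y²) = 1284450.6 m.
Bowring's method on WGS84 (a = 6378137 m, b = 6356752.314 m) gives φ = 78.42109991°, h = 580.943 m.

lat 78.4211°, lon -35.0539°, h 580.9 m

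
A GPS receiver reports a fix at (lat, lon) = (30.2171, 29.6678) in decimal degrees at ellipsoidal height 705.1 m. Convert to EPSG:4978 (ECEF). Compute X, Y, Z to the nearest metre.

X 4793596 m, Y 2730649 m, Z 3191548 m

WGS84: a = 6378137 m, e² = 0.006694380; N(φ) = a/√(1−e²sin²φ) = 6383551.304 m.
X = (N+h)·cosφ·cosλ = 4793595.841 m; Y = (N+h)·cosφ·sinλ = 2730649.484 m; Z = (N(1−e²)+h)·sinφ = 3191547.917 m.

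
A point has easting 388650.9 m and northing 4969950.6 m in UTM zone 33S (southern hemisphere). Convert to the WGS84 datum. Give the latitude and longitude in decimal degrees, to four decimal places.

lat -45.4151°, lon 13.5769°

Zone 33S: λ₀ = 15°, k₀ = 0.9996, false easting 500000 m, false northing 10000000 m.
Meridian distance M = (N − FN)/k₀ = -5032062.2 m.
Inverse transverse Mercator on WGS84 gives φ = -45.41509999°, λ = 13.57689967°.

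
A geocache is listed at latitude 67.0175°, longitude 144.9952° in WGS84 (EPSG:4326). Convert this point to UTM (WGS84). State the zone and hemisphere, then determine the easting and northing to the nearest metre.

Longitude 144.9952° lies in the 6° band [144°, 150°), giving zone 55; latitude is north of the equator, so 55N.
Zone 55 central meridian λ₀ = 6×55 − 183 = 147°; Δλ = -2.0048°.
Transverse Mercator on WGS84 with k₀ = 0.9996 gives E = 412661.072 m, N = 7434737.868 m.

Zone 55N: E 412661 m, N 7434738 m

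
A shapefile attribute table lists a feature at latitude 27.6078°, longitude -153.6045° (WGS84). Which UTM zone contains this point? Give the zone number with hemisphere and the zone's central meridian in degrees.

UTM zone = ⌊(λ + 180)/6⌋ + 1; -153.6045° ∈ [-156°, -150°) → zone 5.
Hemisphere: N (φ ≥ 0).
Central meridian λ₀ = 6×5 − 183 = -153°.

Zone 5N, central meridian -153°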